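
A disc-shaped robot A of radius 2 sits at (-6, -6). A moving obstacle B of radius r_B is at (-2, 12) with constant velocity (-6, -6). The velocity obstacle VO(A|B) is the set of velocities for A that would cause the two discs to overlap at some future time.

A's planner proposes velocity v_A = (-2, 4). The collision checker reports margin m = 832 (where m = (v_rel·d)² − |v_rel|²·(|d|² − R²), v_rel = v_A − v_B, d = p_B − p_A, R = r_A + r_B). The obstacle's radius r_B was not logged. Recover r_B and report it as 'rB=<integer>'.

m = 832
d = (4, 18);  v_rel = (4, 10),  |v_rel|² = 116
v_rel×d = (4)·(18) − (10)·(4) = 32
since m = R²·116 − 32²:  R² = (1024 + 832) / 116 = 16
R = √16 = 4  ⇒  r_B = 4 − 2 = 2

rB=2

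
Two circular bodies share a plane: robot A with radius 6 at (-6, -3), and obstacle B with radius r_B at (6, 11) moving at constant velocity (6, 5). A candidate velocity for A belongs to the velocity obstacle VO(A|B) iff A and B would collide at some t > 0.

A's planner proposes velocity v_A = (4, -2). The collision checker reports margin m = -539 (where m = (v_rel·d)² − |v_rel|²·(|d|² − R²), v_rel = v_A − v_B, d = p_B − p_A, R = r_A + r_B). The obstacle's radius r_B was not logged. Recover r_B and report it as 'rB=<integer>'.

m = -539
d = (12, 14);  v_rel = (-2, -7),  |v_rel|² = 53
v_rel×d = (-2)·(14) − (-7)·(12) = 56
since m = R²·53 − 56²:  R² = (3136 + -539) / 53 = 49
R = √49 = 7  ⇒  r_B = 7 − 6 = 1

rB=1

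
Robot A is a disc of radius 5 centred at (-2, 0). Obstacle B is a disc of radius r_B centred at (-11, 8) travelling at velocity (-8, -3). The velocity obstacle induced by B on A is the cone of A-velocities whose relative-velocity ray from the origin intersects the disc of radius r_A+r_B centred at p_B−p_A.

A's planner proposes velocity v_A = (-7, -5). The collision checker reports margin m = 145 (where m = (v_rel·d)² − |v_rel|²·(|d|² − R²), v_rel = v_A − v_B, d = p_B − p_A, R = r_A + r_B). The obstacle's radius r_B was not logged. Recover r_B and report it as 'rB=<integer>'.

m = 145
d = (-9, 8);  v_rel = (1, -2),  |v_rel|² = 5
v_rel×d = (1)·(8) − (-2)·(-9) = -10
since m = R²·5 − (-10)²:  R² = (100 + 145) / 5 = 49
R = √49 = 7  ⇒  r_B = 7 − 5 = 2

rB=2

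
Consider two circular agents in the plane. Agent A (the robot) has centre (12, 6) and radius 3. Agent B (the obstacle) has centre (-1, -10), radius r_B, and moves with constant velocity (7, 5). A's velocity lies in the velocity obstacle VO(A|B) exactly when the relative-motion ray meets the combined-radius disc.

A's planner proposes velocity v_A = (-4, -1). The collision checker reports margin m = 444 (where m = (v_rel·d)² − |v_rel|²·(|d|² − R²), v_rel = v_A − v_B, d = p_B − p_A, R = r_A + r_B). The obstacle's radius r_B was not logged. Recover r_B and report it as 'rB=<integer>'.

m = 444
d = (-13, -16);  v_rel = (-11, -6),  |v_rel|² = 157
v_rel×d = (-11)·(-16) − (-6)·(-13) = 98
since m = R²·157 − 98²:  R² = (9604 + 444) / 157 = 64
R = √64 = 8  ⇒  r_B = 8 − 3 = 5

rB=5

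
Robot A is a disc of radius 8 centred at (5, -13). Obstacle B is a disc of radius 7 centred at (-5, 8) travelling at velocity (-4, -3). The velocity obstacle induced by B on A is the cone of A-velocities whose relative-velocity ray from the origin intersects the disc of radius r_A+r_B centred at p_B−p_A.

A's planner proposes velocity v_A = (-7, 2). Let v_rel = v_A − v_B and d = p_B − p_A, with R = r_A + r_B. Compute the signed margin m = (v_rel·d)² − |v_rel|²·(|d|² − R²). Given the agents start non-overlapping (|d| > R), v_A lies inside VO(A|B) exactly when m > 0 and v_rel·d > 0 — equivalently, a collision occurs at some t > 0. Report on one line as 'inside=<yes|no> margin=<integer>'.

d = (-10, 21),  |d|² = 541;  R = 8+7 = 15,  c = 541−15² = 316
v_rel = (-3, 5),  |v_rel|² = 34;  v_rel·d = (-3)·(-10) + (5)·(21) = 135
34·t² − 270·t + 316 = 0  ⇒  m = 135² − 34·316 = 7481
m = 7481 > 0,  v_rel·d = 135 > 0  ⇒  inside

inside=yes margin=7481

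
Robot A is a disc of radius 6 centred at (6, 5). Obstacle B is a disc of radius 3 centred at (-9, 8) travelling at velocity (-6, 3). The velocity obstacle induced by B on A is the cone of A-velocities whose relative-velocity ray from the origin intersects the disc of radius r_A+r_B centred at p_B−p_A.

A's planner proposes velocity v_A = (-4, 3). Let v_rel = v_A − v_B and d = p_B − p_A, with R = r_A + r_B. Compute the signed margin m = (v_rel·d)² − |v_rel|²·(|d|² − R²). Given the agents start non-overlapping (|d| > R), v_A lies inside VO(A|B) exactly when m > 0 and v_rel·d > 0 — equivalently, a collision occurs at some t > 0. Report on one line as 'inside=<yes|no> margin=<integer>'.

d = (-15, 3),  |d|² = 234;  R = 6+3 = 9,  c = 234−9² = 153
v_rel = (2, 0),  |v_rel|² = 4;  v_rel·d = (2)·(-15) + (0)·(3) = -30
4·t² + 60·t + 153 = 0  ⇒  m = (-30)² − 4·153 = 288
m = 288 > 0,  v_rel·d = -30 < 0  ⇒  outside

inside=no margin=288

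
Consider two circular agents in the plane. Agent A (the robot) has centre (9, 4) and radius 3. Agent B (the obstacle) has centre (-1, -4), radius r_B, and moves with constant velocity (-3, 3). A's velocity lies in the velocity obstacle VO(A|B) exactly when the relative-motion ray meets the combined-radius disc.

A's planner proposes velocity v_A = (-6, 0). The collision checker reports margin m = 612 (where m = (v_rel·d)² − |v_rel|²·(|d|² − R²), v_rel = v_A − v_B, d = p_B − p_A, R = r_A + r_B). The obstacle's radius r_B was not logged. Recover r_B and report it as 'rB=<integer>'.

m = 612
d = (-10, -8);  v_rel = (-3, -3),  |v_rel|² = 18
v_rel×d = (-3)·(-8) − (-3)·(-10) = -6
since m = R²·18 − (-6)²:  R² = (36 + 612) / 18 = 36
R = √36 = 6  ⇒  r_B = 6 − 3 = 3

rB=3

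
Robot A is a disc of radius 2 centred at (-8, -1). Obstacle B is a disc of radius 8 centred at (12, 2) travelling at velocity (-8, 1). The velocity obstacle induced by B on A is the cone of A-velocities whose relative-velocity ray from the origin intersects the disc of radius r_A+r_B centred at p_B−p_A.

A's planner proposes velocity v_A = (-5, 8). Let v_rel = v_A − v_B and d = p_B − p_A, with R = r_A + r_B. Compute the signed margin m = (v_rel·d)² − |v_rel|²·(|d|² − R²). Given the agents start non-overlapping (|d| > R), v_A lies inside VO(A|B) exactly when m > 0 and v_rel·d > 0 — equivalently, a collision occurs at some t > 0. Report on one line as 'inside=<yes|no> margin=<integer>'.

d = (20, 3),  |d|² = 409;  R = 2+8 = 10,  c = 409−10² = 309
v_rel = (3, 7),  |v_rel|² = 58;  v_rel·d = (3)·(20) + (7)·(3) = 81
58·t² − 162·t + 309 = 0  ⇒  m = 81² − 58·309 = -11361
m = -11361 < 0,  v_rel·d = 81 > 0  ⇒  outside

inside=no margin=-11361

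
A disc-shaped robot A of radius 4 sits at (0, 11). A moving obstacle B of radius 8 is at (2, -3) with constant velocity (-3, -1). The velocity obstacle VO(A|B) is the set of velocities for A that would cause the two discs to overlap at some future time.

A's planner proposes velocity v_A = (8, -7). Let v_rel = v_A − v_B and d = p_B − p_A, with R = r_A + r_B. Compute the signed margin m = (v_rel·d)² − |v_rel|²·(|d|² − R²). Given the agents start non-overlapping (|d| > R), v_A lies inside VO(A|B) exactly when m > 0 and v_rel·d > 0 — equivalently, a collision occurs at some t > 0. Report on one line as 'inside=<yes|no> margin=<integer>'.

d = (2, -14),  |d|² = 200;  R = 4+8 = 12,  c = 200−12² = 56
v_rel = (11, -6),  |v_rel|² = 157;  v_rel·d = (11)·(2) + (-6)·(-14) = 106
157·t² − 212·t + 56 = 0  ⇒  m = 106² − 157·56 = 2444
m = 2444 > 0,  v_rel·d = 106 > 0  ⇒  inside

inside=yes margin=2444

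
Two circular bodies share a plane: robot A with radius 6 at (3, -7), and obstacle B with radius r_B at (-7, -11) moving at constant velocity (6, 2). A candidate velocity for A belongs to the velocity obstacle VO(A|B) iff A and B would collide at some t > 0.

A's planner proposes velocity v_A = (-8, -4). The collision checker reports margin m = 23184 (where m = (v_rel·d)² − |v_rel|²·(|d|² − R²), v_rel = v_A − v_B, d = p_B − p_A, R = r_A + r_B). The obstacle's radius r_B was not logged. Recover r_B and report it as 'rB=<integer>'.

m = 23184
d = (-10, -4);  v_rel = (-14, -6),  |v_rel|² = 232
v_rel×d = (-14)·(-4) − (-6)·(-10) = -4
since m = R²·232 − (-4)²:  R² = (16 + 23184) / 232 = 100
R = √100 = 10  ⇒  r_B = 10 − 6 = 4

rB=4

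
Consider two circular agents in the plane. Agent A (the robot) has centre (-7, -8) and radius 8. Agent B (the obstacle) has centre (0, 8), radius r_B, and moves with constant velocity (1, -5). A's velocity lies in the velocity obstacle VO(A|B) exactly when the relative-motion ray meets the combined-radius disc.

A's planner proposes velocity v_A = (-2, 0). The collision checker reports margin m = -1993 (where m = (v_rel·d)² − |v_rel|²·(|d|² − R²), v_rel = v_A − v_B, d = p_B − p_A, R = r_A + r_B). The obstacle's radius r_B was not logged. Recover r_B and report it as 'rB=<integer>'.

m = -1993
d = (7, 16);  v_rel = (-3, 5),  |v_rel|² = 34
v_rel×d = (-3)·(16) − (5)·(7) = -83
since m = R²·34 − (-83)²:  R² = (6889 + -1993) / 34 = 144
R = √144 = 12  ⇒  r_B = 12 − 8 = 4

rB=4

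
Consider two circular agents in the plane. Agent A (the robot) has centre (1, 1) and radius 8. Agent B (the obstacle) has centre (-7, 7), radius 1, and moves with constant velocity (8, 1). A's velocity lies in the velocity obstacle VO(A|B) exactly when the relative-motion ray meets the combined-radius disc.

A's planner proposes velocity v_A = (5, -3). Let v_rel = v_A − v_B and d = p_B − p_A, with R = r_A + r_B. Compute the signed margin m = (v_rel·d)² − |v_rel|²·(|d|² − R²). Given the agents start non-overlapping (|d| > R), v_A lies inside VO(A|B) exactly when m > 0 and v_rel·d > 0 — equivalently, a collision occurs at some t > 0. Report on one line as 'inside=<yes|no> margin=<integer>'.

d = (-8, 6),  |d|² = 100;  R = 8+1 = 9,  c = 100−9² = 19
v_rel = (-3, -4),  |v_rel|² = 25;  v_rel·d = (-3)·(-8) + (-4)·(6) = 0
25·t² − 0·t + 19 = 0  ⇒  m = 0² − 25·19 = -475
m = -475 < 0,  v_rel·d = 0 = 0  ⇒  outside

inside=no margin=-475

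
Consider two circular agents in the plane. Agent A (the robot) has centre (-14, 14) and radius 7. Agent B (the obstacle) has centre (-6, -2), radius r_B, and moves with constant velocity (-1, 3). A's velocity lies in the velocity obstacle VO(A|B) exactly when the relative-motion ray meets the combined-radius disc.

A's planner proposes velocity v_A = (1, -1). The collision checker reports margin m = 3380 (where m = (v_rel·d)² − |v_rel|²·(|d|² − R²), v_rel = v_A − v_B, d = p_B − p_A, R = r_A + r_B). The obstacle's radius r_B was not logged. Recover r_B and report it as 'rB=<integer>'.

m = 3380
d = (8, -16);  v_rel = (2, -4),  |v_rel|² = 20
v_rel×d = (2)·(-16) − (-4)·(8) = 0
since m = R²·20 − 0²:  R² = (0 + 3380) / 20 = 169
R = √169 = 13  ⇒  r_B = 13 − 7 = 6

rB=6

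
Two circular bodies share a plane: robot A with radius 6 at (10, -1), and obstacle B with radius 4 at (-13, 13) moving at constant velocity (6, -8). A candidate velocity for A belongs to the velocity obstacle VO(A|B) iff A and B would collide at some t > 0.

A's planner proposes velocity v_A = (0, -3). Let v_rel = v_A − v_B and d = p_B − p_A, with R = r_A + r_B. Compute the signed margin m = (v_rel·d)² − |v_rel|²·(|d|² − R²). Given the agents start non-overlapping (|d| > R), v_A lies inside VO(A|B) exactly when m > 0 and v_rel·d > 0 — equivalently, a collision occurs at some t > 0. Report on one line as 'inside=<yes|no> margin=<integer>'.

d = (-23, 14),  |d|² = 725;  R = 6+4 = 10,  c = 725−10² = 625
v_rel = (-6, 5),  |v_rel|² = 61;  v_rel·d = (-6)·(-23) + (5)·(14) = 208
61·t² − 416·t + 625 = 0  ⇒  m = 208² − 61·625 = 5139
m = 5139 > 0,  v_rel·d = 208 > 0  ⇒  inside

inside=yes margin=5139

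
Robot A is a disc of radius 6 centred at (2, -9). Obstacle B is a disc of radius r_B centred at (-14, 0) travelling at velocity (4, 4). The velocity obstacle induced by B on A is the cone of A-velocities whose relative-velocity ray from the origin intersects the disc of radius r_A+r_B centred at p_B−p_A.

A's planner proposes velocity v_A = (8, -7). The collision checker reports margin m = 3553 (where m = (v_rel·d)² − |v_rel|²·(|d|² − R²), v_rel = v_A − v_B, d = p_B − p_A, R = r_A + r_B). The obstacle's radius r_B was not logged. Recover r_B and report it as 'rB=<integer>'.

m = 3553
d = (-16, 9);  v_rel = (4, -11),  |v_rel|² = 137
v_rel×d = (4)·(9) − (-11)·(-16) = -140
since m = R²·137 − (-140)²:  R² = (19600 + 3553) / 137 = 169
R = √169 = 13  ⇒  r_B = 13 − 6 = 7

rB=7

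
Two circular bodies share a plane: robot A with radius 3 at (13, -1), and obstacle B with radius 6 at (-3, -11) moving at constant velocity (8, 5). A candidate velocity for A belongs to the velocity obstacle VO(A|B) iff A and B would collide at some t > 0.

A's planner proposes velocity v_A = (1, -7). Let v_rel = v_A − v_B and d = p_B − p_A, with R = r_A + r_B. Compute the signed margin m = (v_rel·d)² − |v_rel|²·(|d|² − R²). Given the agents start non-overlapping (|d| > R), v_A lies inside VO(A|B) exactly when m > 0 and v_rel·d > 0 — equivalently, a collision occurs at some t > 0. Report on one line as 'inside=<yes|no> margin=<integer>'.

d = (-16, -10),  |d|² = 356;  R = 3+6 = 9,  c = 356−9² = 275
v_rel = (-7, -12),  |v_rel|² = 193;  v_rel·d = (-7)·(-16) + (-12)·(-10) = 232
193·t² − 464·t + 275 = 0  ⇒  m = 232² − 193·275 = 749
m = 749 > 0,  v_rel·d = 232 > 0  ⇒  inside

inside=yes margin=749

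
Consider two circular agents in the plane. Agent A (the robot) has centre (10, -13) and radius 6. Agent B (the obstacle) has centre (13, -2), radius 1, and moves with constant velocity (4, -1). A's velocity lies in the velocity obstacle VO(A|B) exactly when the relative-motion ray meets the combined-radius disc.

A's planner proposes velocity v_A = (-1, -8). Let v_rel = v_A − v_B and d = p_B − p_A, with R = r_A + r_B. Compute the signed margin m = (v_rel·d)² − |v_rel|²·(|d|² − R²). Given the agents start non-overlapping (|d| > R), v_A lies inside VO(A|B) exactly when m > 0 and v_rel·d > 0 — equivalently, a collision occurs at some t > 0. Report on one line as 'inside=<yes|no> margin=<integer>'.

d = (3, 11),  |d|² = 130;  R = 6+1 = 7,  c = 130−7² = 81
v_rel = (-5, -7),  |v_rel|² = 74;  v_rel·d = (-5)·(3) + (-7)·(11) = -92
74·t² + 184·t + 81 = 0  ⇒  m = (-92)² − 74·81 = 2470
m = 2470 > 0,  v_rel·d = -92 < 0  ⇒  outside

inside=no margin=2470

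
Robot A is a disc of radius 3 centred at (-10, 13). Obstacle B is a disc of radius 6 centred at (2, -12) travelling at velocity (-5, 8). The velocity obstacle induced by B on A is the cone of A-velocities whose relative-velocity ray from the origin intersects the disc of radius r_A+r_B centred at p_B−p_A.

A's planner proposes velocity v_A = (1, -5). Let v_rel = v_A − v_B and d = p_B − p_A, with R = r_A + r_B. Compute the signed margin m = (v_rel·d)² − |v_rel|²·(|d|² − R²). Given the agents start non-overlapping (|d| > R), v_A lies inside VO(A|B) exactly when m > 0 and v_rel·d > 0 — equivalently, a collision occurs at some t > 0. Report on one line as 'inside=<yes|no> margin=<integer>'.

d = (12, -25),  |d|² = 769;  R = 3+6 = 9,  c = 769−9² = 688
v_rel = (6, -13),  |v_rel|² = 205;  v_rel·d = (6)·(12) + (-13)·(-25) = 397
205·t² − 794·t + 688 = 0  ⇒  m = 397² − 205·688 = 16569
m = 16569 > 0,  v_rel·d = 397 > 0  ⇒  inside

inside=yes margin=16569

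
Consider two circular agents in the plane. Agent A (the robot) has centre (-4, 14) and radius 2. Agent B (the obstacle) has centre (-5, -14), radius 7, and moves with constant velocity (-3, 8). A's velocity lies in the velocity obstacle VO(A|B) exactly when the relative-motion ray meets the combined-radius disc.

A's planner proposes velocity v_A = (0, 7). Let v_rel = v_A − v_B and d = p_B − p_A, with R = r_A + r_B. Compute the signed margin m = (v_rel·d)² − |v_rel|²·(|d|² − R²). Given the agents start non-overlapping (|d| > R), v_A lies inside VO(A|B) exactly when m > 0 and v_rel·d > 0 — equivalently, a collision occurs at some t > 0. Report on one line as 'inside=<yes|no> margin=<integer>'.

d = (-1, -28),  |d|² = 785;  R = 2+7 = 9,  c = 785−9² = 704
v_rel = (3, -1),  |v_rel|² = 10;  v_rel·d = (3)·(-1) + (-1)·(-28) = 25
10·t² − 50·t + 704 = 0  ⇒  m = 25² − 10·704 = -6415
m = -6415 < 0,  v_rel·d = 25 > 0  ⇒  outside

inside=no margin=-6415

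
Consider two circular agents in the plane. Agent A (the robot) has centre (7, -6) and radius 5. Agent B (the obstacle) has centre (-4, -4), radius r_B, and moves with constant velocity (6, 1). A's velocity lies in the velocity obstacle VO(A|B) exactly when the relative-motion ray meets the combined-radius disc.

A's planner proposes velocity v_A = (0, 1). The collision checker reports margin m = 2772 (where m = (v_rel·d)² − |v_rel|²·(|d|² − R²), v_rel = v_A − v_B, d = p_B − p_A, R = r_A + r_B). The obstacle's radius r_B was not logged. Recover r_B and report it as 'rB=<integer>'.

m = 2772
d = (-11, 2);  v_rel = (-6, 0),  |v_rel|² = 36
v_rel×d = (-6)·(2) − (0)·(-11) = -12
since m = R²·36 − (-12)²:  R² = (144 + 2772) / 36 = 81
R = √81 = 9  ⇒  r_B = 9 − 5 = 4

rB=4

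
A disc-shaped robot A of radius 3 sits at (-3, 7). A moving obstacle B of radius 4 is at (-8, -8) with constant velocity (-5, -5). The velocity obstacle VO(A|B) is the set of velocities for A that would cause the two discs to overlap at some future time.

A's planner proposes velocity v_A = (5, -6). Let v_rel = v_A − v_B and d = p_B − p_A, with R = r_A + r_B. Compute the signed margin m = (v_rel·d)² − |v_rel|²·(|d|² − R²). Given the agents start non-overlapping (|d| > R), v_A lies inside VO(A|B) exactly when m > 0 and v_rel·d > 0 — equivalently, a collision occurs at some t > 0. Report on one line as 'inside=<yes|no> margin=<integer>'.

d = (-5, -15),  |d|² = 250;  R = 3+4 = 7,  c = 250−7² = 201
v_rel = (10, -1),  |v_rel|² = 101;  v_rel·d = (10)·(-5) + (-1)·(-15) = -35
101·t² + 70·t + 201 = 0  ⇒  m = (-35)² − 101·201 = -19076
m = -19076 < 0,  v_rel·d = -35 < 0  ⇒  outside

inside=no margin=-19076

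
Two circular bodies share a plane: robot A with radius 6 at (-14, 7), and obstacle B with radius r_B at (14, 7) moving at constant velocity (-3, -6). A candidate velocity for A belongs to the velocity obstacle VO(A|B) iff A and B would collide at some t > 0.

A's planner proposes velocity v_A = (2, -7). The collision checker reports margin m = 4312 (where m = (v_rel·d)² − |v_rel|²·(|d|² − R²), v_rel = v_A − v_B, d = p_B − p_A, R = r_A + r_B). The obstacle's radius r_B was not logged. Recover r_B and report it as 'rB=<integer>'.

m = 4312
d = (28, 0);  v_rel = (5, -1),  |v_rel|² = 26
v_rel×d = (5)·(0) − (-1)·(28) = 28
since m = R²·26 − 28²:  R² = (784 + 4312) / 26 = 196
R = √196 = 14  ⇒  r_B = 14 − 6 = 8

rB=8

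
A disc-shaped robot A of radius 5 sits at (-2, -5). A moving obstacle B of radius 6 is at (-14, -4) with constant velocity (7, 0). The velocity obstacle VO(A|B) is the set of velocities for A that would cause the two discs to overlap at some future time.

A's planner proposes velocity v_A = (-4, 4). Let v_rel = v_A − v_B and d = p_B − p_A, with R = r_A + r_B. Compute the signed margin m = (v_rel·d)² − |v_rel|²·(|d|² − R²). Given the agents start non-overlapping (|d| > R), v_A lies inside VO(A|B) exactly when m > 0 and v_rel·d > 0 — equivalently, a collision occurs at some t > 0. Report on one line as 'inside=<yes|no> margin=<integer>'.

d = (-12, 1),  |d|² = 145;  R = 5+6 = 11,  c = 145−11² = 24
v_rel = (-11, 4),  |v_rel|² = 137;  v_rel·d = (-11)·(-12) + (4)·(1) = 136
137·t² − 272·t + 24 = 0  ⇒  m = 136² − 137·24 = 15208
m = 15208 > 0,  v_rel·d = 136 > 0  ⇒  inside

inside=yes margin=15208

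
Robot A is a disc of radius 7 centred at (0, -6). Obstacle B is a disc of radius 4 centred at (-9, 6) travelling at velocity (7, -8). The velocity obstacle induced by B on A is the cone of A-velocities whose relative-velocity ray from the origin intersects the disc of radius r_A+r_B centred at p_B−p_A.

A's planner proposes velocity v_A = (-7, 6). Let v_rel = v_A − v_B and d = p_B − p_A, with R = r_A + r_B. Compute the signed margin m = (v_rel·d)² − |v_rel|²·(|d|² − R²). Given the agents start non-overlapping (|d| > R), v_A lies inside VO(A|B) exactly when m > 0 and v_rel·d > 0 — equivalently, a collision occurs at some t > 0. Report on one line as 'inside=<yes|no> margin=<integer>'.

d = (-9, 12),  |d|² = 225;  R = 7+4 = 11,  c = 225−11² = 104
v_rel = (-14, 14),  |v_rel|² = 392;  v_rel·d = (-14)·(-9) + (14)·(12) = 294
392·t² − 588·t + 104 = 0  ⇒  m = 294² − 392·104 = 45668
m = 45668 > 0,  v_rel·d = 294 > 0  ⇒  inside

inside=yes margin=45668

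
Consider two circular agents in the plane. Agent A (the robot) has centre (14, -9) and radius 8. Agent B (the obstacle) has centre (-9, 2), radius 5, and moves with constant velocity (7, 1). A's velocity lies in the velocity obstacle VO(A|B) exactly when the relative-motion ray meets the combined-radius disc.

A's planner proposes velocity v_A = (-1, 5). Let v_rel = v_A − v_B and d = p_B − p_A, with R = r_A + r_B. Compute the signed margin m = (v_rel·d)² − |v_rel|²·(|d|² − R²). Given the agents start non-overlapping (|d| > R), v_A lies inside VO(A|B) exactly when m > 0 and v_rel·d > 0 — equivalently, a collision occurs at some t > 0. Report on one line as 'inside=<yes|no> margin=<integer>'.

d = (-23, 11),  |d|² = 650;  R = 8+5 = 13,  c = 650−13² = 481
v_rel = (-8, 4),  |v_rel|² = 80;  v_rel·d = (-8)·(-23) + (4)·(11) = 228
80·t² − 456·t + 481 = 0  ⇒  m = 228² − 80·481 = 13504
m = 13504 > 0,  v_rel·d = 228 > 0  ⇒  inside

inside=yes margin=13504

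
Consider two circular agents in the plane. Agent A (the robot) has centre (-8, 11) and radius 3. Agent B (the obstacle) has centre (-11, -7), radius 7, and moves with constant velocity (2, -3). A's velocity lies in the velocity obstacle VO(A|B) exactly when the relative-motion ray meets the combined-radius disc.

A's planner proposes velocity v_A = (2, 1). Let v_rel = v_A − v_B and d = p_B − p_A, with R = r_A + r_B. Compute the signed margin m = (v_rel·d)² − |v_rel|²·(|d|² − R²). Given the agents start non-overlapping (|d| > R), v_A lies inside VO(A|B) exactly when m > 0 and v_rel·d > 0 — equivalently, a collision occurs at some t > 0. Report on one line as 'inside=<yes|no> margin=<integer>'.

d = (-3, -18),  |d|² = 333;  R = 3+7 = 10,  c = 333−10² = 233
v_rel = (0, 4),  |v_rel|² = 16;  v_rel·d = (0)·(-3) + (4)·(-18) = -72
16·t² + 144·t + 233 = 0  ⇒  m = (-72)² − 16·233 = 1456
m = 1456 > 0,  v_rel·d = -72 < 0  ⇒  outside

inside=no margin=1456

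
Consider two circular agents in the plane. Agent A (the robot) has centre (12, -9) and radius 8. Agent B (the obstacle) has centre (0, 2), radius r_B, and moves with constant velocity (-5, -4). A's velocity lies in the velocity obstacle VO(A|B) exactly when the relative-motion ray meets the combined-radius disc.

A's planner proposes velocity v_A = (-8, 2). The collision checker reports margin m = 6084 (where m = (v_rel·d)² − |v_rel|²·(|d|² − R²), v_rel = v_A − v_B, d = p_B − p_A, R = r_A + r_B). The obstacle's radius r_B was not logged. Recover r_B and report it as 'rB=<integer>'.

m = 6084
d = (-12, 11);  v_rel = (-3, 6),  |v_rel|² = 45
v_rel×d = (-3)·(11) − (6)·(-12) = 39
since m = R²·45 − 39²:  R² = (1521 + 6084) / 45 = 169
R = √169 = 13  ⇒  r_B = 13 − 8 = 5

rB=5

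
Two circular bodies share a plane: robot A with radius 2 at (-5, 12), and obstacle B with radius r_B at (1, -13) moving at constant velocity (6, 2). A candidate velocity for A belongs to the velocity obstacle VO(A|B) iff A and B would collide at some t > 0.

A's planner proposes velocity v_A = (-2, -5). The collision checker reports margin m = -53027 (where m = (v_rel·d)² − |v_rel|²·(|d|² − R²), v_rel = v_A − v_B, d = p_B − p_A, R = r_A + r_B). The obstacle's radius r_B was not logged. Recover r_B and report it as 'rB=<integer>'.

m = -53027
d = (6, -25);  v_rel = (-8, -7),  |v_rel|² = 113
v_rel×d = (-8)·(-25) − (-7)·(6) = 242
since m = R²·113 − 242²:  R² = (58564 + -53027) / 113 = 49
R = √49 = 7  ⇒  r_B = 7 − 2 = 5

rB=5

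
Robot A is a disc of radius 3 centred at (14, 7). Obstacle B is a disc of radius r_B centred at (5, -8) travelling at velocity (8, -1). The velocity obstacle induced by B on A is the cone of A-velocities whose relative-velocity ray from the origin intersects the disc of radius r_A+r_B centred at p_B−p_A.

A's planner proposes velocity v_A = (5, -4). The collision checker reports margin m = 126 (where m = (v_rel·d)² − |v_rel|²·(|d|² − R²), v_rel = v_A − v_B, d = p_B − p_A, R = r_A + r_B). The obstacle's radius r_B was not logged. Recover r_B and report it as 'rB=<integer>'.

m = 126
d = (-9, -15);  v_rel = (-3, -3),  |v_rel|² = 18
v_rel×d = (-3)·(-15) − (-3)·(-9) = 18
since m = R²·18 − 18²:  R² = (324 + 126) / 18 = 25
R = √25 = 5  ⇒  r_B = 5 − 3 = 2

rB=2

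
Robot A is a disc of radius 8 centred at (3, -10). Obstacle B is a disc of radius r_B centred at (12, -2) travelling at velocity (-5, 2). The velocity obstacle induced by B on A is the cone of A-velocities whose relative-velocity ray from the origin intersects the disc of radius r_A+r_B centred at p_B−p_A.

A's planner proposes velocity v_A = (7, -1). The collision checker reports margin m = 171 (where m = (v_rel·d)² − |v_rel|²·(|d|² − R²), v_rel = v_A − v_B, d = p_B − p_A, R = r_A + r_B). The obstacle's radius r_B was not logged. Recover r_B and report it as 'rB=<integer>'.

m = 171
d = (9, 8);  v_rel = (12, -3),  |v_rel|² = 153
v_rel×d = (12)·(8) − (-3)·(9) = 123
since m = R²·153 − 123²:  R² = (15129 + 171) / 153 = 100
R = √100 = 10  ⇒  r_B = 10 − 8 = 2

rB=2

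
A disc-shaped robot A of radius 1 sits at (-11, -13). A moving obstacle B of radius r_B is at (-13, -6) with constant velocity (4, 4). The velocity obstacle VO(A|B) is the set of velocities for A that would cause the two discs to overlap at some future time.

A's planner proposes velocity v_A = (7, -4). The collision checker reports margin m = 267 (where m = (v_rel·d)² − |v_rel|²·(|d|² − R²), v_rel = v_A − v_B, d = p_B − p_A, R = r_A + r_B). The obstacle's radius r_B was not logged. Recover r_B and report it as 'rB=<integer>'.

m = 267
d = (-2, 7);  v_rel = (3, -8),  |v_rel|² = 73
v_rel×d = (3)·(7) − (-8)·(-2) = 5
since m = R²·73 − 5²:  R² = (25 + 267) / 73 = 4
R = √4 = 2  ⇒  r_B = 2 − 1 = 1

rB=1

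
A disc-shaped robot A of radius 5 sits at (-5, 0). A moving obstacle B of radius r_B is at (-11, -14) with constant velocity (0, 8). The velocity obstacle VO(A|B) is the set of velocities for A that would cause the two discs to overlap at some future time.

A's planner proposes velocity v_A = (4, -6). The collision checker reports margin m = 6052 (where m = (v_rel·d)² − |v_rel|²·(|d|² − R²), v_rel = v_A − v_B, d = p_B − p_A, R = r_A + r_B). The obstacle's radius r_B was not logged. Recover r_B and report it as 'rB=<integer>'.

m = 6052
d = (-6, -14);  v_rel = (4, -14),  |v_rel|² = 212
v_rel×d = (4)·(-14) − (-14)·(-6) = -140
since m = R²·212 − (-140)²:  R² = (19600 + 6052) / 212 = 121
R = √121 = 11  ⇒  r_B = 11 − 5 = 6

rB=6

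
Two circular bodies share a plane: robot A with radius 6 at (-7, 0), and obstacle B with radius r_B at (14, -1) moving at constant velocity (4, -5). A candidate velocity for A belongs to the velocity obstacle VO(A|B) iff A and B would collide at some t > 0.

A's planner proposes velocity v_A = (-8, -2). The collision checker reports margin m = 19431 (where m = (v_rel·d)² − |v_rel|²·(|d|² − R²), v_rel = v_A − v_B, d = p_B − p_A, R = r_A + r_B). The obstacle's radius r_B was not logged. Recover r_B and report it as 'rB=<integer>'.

m = 19431
d = (21, -1);  v_rel = (-12, 3),  |v_rel|² = 153
v_rel×d = (-12)·(-1) − (3)·(21) = -51
since m = R²·153 − (-51)²:  R² = (2601 + 19431) / 153 = 144
R = √144 = 12  ⇒  r_B = 12 − 6 = 6

rB=6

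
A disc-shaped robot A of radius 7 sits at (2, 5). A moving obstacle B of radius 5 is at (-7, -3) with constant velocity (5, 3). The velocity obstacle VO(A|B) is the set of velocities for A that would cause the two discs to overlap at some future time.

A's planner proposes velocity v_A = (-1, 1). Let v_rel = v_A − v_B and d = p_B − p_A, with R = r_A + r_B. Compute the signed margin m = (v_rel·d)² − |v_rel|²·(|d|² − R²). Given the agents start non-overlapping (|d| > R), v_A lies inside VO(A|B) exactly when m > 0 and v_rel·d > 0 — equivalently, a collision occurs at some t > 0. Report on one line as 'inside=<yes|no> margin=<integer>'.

d = (-9, -8),  |d|² = 145;  R = 7+5 = 12,  c = 145−12² = 1
v_rel = (-6, -2),  |v_rel|² = 40;  v_rel·d = (-6)·(-9) + (-2)·(-8) = 70
40·t² − 140·t + 1 = 0  ⇒  m = 70² − 40·1 = 4860
m = 4860 > 0,  v_rel·d = 70 > 0  ⇒  inside

inside=yes margin=4860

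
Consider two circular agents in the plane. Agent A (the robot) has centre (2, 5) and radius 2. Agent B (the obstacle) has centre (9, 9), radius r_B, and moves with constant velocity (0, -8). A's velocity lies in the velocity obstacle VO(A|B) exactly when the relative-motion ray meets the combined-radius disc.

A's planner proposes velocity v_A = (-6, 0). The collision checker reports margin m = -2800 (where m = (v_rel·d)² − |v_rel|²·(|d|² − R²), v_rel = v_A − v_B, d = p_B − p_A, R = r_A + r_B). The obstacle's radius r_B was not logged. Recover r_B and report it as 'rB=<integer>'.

m = -2800
d = (7, 4);  v_rel = (-6, 8),  |v_rel|² = 100
v_rel×d = (-6)·(4) − (8)·(7) = -80
since m = R²·100 − (-80)²:  R² = (6400 + -2800) / 100 = 36
R = √36 = 6  ⇒  r_B = 6 − 2 = 4

rB=4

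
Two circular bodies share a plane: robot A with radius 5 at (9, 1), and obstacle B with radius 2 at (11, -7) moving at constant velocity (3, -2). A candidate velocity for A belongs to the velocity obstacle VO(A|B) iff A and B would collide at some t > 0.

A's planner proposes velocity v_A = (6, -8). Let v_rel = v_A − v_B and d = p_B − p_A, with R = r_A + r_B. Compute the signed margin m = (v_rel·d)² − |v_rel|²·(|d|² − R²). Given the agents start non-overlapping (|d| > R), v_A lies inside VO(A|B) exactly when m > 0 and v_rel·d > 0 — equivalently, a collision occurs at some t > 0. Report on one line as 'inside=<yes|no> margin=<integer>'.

d = (2, -8),  |d|² = 68;  R = 5+2 = 7,  c = 68−7² = 19
v_rel = (3, -6),  |v_rel|² = 45;  v_rel·d = (3)·(2) + (-6)·(-8) = 54
45·t² − 108·t + 19 = 0  ⇒  m = 54² − 45·19 = 2061
m = 2061 > 0,  v_rel·d = 54 > 0  ⇒  inside

inside=yes margin=2061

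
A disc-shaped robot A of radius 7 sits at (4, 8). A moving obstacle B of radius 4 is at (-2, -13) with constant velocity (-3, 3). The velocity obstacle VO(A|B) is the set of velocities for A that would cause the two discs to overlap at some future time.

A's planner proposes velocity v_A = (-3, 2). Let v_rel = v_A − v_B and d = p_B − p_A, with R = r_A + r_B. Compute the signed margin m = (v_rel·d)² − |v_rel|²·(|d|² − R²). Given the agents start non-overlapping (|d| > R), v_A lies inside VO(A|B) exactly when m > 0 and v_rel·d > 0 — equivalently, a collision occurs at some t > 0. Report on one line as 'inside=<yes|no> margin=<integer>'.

d = (-6, -21),  |d|² = 477;  R = 7+4 = 11,  c = 477−11² = 356
v_rel = (0, -1),  |v_rel|² = 1;  v_rel·d = (0)·(-6) + (-1)·(-21) = 21
1·t² − 42·t + 356 = 0  ⇒  m = 21² − 1·356 = 85
m = 85 > 0,  v_rel·d = 21 > 0  ⇒  inside

inside=yes margin=85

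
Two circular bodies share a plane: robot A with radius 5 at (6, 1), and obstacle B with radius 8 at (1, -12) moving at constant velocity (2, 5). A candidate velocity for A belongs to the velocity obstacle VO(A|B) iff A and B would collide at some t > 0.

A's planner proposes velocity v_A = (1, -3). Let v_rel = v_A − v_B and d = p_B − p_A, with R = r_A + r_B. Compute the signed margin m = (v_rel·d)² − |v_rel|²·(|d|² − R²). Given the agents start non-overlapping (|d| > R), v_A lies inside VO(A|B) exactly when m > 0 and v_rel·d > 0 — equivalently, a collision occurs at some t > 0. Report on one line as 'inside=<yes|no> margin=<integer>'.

d = (-5, -13),  |d|² = 194;  R = 5+8 = 13,  c = 194−13² = 25
v_rel = (-1, -8),  |v_rel|² = 65;  v_rel·d = (-1)·(-5) + (-8)·(-13) = 109
65·t² − 218·t + 25 = 0  ⇒  m = 109² − 65·25 = 10256
m = 10256 > 0,  v_rel·d = 109 > 0  ⇒  inside

inside=yes margin=10256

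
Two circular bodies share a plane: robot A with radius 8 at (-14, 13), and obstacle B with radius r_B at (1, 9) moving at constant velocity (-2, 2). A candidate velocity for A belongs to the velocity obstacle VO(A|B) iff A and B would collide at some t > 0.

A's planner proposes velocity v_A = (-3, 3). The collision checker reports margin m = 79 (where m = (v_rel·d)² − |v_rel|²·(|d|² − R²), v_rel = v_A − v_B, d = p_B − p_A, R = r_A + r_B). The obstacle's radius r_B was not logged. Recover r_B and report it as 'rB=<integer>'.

m = 79
d = (15, -4);  v_rel = (-1, 1),  |v_rel|² = 2
v_rel×d = (-1)·(-4) − (1)·(15) = -11
since m = R²·2 − (-11)²:  R² = (121 + 79) / 2 = 100
R = √100 = 10  ⇒  r_B = 10 − 8 = 2

rB=2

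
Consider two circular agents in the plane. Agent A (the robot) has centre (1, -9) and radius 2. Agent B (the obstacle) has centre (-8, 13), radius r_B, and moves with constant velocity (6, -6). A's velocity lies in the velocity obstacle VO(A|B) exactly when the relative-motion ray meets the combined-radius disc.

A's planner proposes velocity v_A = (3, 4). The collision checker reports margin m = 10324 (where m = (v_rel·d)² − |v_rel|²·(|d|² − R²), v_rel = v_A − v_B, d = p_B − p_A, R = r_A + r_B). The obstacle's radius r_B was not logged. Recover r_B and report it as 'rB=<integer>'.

m = 10324
d = (-9, 22);  v_rel = (-3, 10),  |v_rel|² = 109
v_rel×d = (-3)·(22) − (10)·(-9) = 24
since m = R²·109 − 24²:  R² = (576 + 10324) / 109 = 100
R = √100 = 10  ⇒  r_B = 10 − 2 = 8

rB=8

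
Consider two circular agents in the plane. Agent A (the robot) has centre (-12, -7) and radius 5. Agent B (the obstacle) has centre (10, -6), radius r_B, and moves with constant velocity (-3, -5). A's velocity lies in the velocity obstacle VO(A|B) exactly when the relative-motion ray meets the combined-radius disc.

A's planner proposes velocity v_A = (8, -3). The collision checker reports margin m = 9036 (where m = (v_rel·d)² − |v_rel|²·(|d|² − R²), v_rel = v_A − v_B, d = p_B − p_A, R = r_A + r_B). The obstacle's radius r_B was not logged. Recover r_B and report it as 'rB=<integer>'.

m = 9036
d = (22, 1);  v_rel = (11, 2),  |v_rel|² = 125
v_rel×d = (11)·(1) − (2)·(22) = -33
since m = R²·125 − (-33)²:  R² = (1089 + 9036) / 125 = 81
R = √81 = 9  ⇒  r_B = 9 − 5 = 4

rB=4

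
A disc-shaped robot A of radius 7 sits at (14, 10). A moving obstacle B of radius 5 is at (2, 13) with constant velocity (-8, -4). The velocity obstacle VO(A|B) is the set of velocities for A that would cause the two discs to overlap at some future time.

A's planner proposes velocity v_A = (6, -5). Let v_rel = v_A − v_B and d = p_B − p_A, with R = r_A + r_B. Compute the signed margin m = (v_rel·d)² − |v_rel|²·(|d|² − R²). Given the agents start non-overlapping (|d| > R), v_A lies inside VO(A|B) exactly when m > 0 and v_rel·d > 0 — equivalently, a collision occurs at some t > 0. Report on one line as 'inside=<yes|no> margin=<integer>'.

d = (-12, 3),  |d|² = 153;  R = 7+5 = 12,  c = 153−12² = 9
v_rel = (14, -1),  |v_rel|² = 197;  v_rel·d = (14)·(-12) + (-1)·(3) = -171
197·t² + 342·t + 9 = 0  ⇒  m = (-171)² − 197·9 = 27468
m = 27468 > 0,  v_rel·d = -171 < 0  ⇒  outside

inside=no margin=27468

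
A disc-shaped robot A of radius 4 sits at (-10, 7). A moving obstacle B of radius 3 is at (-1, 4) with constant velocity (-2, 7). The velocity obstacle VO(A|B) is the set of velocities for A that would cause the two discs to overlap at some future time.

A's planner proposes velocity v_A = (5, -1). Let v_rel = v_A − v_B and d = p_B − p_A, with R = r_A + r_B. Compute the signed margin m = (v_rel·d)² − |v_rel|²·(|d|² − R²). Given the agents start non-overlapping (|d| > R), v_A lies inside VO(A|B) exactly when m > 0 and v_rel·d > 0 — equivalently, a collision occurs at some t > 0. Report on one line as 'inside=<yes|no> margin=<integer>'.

d = (9, -3),  |d|² = 90;  R = 4+3 = 7,  c = 90−7² = 41
v_rel = (7, -8),  |v_rel|² = 113;  v_rel·d = (7)·(9) + (-8)·(-3) = 87
113·t² − 174·t + 41 = 0  ⇒  m = 87² − 113·41 = 2936
m = 2936 > 0,  v_rel·d = 87 > 0  ⇒  inside

inside=yes margin=2936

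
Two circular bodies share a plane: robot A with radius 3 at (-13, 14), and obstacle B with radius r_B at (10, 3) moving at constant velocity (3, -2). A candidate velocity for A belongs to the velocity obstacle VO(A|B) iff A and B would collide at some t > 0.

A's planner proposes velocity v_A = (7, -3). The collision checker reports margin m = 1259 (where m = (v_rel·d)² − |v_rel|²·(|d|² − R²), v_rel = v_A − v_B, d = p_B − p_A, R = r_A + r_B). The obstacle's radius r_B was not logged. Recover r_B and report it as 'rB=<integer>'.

m = 1259
d = (23, -11);  v_rel = (4, -1),  |v_rel|² = 17
v_rel×d = (4)·(-11) − (-1)·(23) = -21
since m = R²·17 − (-21)²:  R² = (441 + 1259) / 17 = 100
R = √100 = 10  ⇒  r_B = 10 − 3 = 7

rB=7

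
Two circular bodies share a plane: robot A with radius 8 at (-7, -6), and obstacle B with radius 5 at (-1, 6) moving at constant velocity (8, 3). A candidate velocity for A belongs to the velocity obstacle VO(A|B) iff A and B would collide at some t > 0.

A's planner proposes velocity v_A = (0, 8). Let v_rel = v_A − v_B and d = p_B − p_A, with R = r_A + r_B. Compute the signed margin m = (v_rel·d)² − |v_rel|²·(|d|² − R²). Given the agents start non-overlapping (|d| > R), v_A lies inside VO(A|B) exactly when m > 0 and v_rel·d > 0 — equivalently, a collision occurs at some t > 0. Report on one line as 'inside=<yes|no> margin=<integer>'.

d = (6, 12),  |d|² = 180;  R = 8+5 = 13,  c = 180−13² = 11
v_rel = (-8, 5),  |v_rel|² = 89;  v_rel·d = (-8)·(6) + (5)·(12) = 12
89·t² − 24·t + 11 = 0  ⇒  m = 12² − 89·11 = -835
m = -835 < 0,  v_rel·d = 12 > 0  ⇒  outside

inside=no margin=-835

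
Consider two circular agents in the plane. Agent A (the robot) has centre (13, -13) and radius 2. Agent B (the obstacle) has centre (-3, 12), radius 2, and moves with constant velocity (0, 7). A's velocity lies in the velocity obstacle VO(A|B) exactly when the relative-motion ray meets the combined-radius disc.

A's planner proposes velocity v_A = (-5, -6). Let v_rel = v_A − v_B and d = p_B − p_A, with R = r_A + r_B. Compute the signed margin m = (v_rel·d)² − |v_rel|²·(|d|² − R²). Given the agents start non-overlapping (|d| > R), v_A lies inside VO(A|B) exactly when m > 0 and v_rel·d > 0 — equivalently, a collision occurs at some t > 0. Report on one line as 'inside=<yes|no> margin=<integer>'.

d = (-16, 25),  |d|² = 881;  R = 2+2 = 4,  c = 881−4² = 865
v_rel = (-5, -13),  |v_rel|² = 194;  v_rel·d = (-5)·(-16) + (-13)·(25) = -245
194·t² + 490·t + 865 = 0  ⇒  m = (-245)² − 194·865 = -107785
m = -107785 < 0,  v_rel·d = -245 < 0  ⇒  outside

inside=no margin=-107785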